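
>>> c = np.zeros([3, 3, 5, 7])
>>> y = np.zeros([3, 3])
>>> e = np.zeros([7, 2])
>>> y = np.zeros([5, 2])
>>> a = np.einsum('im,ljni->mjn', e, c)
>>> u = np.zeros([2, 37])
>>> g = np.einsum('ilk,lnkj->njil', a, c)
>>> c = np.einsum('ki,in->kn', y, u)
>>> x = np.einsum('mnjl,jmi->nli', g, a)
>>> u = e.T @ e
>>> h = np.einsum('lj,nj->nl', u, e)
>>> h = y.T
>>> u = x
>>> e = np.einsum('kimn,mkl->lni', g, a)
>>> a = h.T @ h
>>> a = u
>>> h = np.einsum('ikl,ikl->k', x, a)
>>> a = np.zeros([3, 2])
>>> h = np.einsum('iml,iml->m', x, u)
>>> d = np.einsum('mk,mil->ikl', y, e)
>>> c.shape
(5, 37)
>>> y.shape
(5, 2)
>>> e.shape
(5, 3, 7)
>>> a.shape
(3, 2)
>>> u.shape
(7, 3, 5)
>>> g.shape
(3, 7, 2, 3)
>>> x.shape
(7, 3, 5)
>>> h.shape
(3,)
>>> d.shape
(3, 2, 7)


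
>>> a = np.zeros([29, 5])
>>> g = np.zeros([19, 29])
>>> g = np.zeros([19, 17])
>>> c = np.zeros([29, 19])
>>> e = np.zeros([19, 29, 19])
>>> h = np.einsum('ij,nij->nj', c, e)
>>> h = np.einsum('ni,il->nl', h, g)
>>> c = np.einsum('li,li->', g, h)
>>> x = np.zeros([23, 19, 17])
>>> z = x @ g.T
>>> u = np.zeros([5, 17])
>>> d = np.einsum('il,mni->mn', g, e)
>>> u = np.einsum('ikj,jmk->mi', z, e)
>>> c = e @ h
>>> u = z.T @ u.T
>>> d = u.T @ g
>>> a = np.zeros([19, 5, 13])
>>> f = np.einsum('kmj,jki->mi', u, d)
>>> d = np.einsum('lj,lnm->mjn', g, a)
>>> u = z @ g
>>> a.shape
(19, 5, 13)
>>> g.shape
(19, 17)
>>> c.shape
(19, 29, 17)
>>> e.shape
(19, 29, 19)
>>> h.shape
(19, 17)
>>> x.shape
(23, 19, 17)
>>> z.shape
(23, 19, 19)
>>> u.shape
(23, 19, 17)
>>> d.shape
(13, 17, 5)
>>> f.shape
(19, 17)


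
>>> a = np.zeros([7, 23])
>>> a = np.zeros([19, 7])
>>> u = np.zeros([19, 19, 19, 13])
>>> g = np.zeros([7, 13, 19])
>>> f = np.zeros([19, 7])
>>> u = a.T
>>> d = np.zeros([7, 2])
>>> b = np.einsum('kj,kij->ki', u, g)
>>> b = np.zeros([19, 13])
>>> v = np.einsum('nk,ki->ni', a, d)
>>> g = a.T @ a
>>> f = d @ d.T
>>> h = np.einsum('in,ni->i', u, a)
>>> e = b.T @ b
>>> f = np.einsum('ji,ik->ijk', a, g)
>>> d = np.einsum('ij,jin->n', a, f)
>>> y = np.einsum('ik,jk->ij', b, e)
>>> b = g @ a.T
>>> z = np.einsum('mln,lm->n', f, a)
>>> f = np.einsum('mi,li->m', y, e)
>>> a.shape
(19, 7)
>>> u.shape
(7, 19)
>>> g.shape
(7, 7)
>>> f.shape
(19,)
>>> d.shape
(7,)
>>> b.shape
(7, 19)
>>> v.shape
(19, 2)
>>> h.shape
(7,)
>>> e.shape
(13, 13)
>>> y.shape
(19, 13)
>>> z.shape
(7,)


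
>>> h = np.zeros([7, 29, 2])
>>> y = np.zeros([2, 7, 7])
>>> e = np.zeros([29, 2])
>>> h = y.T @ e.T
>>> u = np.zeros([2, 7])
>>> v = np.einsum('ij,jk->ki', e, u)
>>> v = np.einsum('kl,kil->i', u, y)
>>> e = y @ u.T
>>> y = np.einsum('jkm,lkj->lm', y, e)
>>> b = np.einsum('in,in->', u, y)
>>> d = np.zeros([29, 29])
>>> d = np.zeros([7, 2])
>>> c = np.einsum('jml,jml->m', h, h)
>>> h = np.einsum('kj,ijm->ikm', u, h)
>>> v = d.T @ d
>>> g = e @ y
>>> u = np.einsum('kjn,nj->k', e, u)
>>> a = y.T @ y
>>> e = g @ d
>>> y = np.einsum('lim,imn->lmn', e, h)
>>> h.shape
(7, 2, 29)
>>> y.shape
(2, 2, 29)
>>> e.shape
(2, 7, 2)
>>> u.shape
(2,)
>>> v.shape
(2, 2)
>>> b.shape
()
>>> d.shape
(7, 2)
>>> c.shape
(7,)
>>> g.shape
(2, 7, 7)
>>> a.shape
(7, 7)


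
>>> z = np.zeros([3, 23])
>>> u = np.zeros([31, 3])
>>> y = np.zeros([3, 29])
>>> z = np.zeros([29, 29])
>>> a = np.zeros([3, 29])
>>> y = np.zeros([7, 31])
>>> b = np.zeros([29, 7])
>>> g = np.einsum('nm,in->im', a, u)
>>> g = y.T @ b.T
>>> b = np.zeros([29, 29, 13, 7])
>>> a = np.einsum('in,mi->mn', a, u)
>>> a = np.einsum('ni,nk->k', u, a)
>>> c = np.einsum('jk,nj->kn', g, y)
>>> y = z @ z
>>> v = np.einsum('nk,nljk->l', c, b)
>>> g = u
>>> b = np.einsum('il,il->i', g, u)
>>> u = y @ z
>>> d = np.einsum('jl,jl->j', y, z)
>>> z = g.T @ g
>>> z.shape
(3, 3)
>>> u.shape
(29, 29)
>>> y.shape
(29, 29)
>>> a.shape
(29,)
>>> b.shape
(31,)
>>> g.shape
(31, 3)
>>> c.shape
(29, 7)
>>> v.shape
(29,)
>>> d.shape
(29,)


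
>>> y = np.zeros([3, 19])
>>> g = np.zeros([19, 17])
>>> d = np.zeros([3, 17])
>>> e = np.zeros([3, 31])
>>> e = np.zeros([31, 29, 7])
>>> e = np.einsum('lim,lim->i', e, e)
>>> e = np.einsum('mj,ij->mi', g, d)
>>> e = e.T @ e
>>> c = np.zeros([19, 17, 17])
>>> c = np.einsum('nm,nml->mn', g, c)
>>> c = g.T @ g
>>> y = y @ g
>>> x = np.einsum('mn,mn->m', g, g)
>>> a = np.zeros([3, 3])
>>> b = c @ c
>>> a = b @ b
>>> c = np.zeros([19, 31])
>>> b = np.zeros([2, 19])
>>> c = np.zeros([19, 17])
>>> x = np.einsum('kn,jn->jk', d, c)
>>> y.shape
(3, 17)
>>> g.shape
(19, 17)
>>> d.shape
(3, 17)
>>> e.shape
(3, 3)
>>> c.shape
(19, 17)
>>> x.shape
(19, 3)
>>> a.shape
(17, 17)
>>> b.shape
(2, 19)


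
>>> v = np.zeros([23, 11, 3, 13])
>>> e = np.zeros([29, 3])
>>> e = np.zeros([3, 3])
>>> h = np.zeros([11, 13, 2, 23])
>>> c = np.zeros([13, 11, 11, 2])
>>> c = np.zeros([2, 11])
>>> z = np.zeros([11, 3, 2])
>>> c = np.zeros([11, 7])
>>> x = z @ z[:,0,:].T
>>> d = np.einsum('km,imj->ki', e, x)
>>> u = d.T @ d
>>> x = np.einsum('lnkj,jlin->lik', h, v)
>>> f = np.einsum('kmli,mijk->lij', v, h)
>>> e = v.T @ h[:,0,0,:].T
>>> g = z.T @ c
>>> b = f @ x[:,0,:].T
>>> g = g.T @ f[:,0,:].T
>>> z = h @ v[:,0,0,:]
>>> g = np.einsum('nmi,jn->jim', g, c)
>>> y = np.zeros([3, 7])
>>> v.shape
(23, 11, 3, 13)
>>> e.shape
(13, 3, 11, 11)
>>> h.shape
(11, 13, 2, 23)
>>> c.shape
(11, 7)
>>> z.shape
(11, 13, 2, 13)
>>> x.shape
(11, 3, 2)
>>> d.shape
(3, 11)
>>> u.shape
(11, 11)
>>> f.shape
(3, 13, 2)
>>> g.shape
(11, 3, 3)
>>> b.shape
(3, 13, 11)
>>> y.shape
(3, 7)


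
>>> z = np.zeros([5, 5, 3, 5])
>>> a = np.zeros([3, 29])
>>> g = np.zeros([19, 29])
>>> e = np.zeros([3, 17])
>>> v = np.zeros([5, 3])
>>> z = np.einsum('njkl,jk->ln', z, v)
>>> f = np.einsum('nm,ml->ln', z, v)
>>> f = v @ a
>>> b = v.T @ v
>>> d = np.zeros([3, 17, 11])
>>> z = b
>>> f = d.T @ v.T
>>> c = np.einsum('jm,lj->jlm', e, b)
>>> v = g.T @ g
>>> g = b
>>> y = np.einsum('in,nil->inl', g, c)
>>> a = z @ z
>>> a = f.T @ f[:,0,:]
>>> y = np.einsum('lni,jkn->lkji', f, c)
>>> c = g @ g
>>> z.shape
(3, 3)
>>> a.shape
(5, 17, 5)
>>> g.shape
(3, 3)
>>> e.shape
(3, 17)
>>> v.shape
(29, 29)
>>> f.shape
(11, 17, 5)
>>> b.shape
(3, 3)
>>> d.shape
(3, 17, 11)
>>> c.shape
(3, 3)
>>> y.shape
(11, 3, 3, 5)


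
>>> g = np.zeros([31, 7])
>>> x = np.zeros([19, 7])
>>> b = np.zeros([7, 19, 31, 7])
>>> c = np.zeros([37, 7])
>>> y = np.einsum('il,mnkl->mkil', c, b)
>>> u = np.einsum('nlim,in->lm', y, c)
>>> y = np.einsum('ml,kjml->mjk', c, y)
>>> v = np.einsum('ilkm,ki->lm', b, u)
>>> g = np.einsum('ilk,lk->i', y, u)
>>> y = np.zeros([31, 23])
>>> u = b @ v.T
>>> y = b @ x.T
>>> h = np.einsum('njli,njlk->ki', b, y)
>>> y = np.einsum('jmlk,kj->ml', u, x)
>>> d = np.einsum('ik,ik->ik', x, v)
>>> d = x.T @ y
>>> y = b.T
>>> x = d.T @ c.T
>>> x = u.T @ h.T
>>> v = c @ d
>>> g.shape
(37,)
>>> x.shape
(19, 31, 19, 19)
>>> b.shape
(7, 19, 31, 7)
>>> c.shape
(37, 7)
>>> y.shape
(7, 31, 19, 7)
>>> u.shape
(7, 19, 31, 19)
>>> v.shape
(37, 31)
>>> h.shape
(19, 7)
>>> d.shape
(7, 31)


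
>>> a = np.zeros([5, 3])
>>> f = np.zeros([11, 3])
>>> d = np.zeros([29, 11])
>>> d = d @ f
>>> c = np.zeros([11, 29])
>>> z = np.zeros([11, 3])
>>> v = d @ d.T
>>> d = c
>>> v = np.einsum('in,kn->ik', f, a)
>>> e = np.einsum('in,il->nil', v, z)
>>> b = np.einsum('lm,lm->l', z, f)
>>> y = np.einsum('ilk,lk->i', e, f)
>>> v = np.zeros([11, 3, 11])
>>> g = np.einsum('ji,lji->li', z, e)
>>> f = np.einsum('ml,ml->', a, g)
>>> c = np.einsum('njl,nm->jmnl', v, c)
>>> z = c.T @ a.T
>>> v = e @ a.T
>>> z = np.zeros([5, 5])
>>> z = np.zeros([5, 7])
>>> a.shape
(5, 3)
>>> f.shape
()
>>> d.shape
(11, 29)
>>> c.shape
(3, 29, 11, 11)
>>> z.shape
(5, 7)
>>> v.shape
(5, 11, 5)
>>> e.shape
(5, 11, 3)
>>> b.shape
(11,)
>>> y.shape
(5,)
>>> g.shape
(5, 3)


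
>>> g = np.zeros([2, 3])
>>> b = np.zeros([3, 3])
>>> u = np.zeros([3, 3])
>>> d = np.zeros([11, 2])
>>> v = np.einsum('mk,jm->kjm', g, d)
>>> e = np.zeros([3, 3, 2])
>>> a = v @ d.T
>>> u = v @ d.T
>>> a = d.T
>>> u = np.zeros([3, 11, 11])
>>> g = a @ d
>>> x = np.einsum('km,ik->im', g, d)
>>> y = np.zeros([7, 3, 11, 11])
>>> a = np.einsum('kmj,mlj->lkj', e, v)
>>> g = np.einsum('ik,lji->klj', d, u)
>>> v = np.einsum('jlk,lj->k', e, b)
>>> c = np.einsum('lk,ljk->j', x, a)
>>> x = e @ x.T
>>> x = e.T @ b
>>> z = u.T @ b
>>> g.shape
(2, 3, 11)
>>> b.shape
(3, 3)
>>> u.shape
(3, 11, 11)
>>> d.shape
(11, 2)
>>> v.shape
(2,)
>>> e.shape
(3, 3, 2)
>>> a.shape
(11, 3, 2)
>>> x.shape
(2, 3, 3)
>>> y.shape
(7, 3, 11, 11)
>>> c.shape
(3,)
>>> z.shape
(11, 11, 3)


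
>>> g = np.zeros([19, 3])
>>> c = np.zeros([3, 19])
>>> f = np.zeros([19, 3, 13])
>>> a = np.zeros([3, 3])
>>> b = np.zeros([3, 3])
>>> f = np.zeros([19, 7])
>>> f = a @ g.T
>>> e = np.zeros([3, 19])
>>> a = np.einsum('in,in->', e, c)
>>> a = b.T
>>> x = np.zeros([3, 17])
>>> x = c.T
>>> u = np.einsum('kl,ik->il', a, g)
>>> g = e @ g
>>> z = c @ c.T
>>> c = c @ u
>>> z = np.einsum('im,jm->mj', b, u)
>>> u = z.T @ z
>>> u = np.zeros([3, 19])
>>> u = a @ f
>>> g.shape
(3, 3)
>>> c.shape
(3, 3)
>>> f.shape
(3, 19)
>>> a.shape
(3, 3)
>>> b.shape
(3, 3)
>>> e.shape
(3, 19)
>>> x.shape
(19, 3)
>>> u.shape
(3, 19)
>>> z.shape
(3, 19)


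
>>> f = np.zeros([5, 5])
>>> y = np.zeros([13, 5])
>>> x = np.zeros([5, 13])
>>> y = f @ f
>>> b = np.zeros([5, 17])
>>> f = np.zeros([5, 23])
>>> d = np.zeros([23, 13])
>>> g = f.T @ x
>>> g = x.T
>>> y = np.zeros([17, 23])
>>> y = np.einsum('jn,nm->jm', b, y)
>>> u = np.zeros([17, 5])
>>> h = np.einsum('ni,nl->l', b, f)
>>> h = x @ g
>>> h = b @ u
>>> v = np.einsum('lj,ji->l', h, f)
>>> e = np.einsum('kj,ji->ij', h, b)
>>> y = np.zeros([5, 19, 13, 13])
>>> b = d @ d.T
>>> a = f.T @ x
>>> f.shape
(5, 23)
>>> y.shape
(5, 19, 13, 13)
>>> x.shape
(5, 13)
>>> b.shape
(23, 23)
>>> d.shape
(23, 13)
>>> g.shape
(13, 5)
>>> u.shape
(17, 5)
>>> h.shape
(5, 5)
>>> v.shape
(5,)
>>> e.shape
(17, 5)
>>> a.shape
(23, 13)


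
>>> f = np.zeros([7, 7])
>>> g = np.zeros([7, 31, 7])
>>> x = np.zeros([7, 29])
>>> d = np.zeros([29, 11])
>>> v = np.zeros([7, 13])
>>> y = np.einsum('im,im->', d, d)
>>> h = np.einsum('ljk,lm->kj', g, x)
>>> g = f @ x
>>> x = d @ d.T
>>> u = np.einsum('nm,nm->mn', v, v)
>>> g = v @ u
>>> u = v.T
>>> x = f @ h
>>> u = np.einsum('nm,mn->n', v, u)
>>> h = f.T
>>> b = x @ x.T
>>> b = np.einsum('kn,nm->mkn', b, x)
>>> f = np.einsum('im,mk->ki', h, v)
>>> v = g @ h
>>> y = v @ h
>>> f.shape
(13, 7)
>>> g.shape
(7, 7)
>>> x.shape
(7, 31)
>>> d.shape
(29, 11)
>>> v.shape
(7, 7)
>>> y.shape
(7, 7)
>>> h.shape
(7, 7)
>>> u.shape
(7,)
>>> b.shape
(31, 7, 7)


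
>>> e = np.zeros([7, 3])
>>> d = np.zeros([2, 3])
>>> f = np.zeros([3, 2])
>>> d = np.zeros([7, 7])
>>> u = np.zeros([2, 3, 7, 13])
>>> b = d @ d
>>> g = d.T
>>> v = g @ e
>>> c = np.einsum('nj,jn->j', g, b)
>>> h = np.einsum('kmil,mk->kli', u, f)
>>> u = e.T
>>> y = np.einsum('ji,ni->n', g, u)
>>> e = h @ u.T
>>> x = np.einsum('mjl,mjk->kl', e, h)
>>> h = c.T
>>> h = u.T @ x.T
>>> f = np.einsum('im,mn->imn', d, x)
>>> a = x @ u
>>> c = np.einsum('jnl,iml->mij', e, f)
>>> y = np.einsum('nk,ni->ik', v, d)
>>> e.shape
(2, 13, 3)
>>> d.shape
(7, 7)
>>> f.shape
(7, 7, 3)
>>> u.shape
(3, 7)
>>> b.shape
(7, 7)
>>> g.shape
(7, 7)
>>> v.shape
(7, 3)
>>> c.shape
(7, 7, 2)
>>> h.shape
(7, 7)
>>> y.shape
(7, 3)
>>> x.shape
(7, 3)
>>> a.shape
(7, 7)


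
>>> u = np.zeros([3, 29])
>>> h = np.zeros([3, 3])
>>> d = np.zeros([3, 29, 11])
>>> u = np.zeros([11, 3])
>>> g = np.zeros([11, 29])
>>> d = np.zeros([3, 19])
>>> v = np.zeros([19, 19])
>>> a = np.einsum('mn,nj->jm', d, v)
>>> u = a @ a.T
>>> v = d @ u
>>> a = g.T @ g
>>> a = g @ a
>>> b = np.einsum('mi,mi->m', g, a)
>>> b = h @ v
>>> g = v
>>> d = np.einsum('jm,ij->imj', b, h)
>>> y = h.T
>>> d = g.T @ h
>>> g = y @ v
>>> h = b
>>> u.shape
(19, 19)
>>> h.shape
(3, 19)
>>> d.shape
(19, 3)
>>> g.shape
(3, 19)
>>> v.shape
(3, 19)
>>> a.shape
(11, 29)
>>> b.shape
(3, 19)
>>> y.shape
(3, 3)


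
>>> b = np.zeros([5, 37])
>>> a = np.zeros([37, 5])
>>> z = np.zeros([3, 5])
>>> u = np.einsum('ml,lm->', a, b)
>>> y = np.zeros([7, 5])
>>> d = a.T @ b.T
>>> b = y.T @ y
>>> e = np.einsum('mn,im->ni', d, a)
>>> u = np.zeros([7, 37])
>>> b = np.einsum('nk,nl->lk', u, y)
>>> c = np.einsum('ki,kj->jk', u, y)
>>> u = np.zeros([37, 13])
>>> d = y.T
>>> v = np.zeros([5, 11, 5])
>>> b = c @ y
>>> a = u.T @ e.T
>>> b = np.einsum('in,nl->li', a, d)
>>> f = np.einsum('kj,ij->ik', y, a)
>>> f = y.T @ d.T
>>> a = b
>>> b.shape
(7, 13)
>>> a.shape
(7, 13)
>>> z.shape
(3, 5)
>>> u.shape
(37, 13)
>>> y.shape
(7, 5)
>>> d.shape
(5, 7)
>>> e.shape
(5, 37)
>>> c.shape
(5, 7)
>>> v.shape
(5, 11, 5)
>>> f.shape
(5, 5)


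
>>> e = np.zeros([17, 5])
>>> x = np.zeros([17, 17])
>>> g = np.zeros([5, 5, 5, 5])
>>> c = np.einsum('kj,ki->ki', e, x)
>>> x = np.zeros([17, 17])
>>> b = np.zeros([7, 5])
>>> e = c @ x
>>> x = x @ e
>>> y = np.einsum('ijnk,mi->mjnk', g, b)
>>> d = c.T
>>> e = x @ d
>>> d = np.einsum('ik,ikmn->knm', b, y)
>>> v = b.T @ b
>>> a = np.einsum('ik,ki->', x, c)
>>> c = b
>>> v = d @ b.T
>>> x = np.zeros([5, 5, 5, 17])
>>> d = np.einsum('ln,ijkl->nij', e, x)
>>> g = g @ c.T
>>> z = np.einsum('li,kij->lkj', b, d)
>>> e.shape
(17, 17)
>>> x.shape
(5, 5, 5, 17)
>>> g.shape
(5, 5, 5, 7)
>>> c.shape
(7, 5)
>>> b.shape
(7, 5)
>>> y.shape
(7, 5, 5, 5)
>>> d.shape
(17, 5, 5)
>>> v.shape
(5, 5, 7)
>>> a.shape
()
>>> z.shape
(7, 17, 5)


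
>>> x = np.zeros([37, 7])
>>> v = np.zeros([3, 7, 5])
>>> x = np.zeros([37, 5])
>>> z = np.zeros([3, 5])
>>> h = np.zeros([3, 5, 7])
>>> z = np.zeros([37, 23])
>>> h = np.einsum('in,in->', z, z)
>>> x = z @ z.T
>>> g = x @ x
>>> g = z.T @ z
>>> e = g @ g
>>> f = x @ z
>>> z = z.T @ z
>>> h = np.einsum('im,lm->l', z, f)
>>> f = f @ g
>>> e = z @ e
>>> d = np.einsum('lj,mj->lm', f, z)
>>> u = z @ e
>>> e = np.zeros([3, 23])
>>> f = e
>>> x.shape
(37, 37)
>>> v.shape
(3, 7, 5)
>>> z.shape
(23, 23)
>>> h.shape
(37,)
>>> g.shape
(23, 23)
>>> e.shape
(3, 23)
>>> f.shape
(3, 23)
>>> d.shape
(37, 23)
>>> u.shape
(23, 23)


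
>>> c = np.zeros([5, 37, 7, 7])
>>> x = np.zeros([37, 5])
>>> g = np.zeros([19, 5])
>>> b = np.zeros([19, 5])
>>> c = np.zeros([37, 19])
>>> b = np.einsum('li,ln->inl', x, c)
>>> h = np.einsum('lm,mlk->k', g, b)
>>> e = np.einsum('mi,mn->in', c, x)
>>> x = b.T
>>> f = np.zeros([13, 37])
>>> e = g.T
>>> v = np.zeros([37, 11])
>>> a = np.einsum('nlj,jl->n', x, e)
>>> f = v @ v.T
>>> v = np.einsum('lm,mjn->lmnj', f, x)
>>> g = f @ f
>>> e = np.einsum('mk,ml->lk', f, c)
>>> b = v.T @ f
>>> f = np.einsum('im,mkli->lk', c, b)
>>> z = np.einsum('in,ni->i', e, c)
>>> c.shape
(37, 19)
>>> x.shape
(37, 19, 5)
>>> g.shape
(37, 37)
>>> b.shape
(19, 5, 37, 37)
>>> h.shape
(37,)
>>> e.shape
(19, 37)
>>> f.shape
(37, 5)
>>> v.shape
(37, 37, 5, 19)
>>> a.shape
(37,)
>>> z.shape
(19,)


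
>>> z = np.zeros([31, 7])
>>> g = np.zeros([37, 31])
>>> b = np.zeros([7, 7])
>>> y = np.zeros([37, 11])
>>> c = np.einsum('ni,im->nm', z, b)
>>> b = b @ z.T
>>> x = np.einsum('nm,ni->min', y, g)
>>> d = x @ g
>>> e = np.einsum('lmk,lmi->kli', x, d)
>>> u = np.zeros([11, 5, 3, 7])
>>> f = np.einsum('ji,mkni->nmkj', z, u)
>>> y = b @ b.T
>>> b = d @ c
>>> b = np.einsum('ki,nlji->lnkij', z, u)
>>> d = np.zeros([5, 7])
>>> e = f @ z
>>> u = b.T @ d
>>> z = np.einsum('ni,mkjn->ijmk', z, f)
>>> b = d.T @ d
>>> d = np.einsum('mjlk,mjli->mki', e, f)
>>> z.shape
(7, 5, 3, 11)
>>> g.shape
(37, 31)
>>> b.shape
(7, 7)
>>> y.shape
(7, 7)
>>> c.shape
(31, 7)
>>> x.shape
(11, 31, 37)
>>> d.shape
(3, 7, 31)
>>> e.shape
(3, 11, 5, 7)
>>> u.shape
(3, 7, 31, 11, 7)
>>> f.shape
(3, 11, 5, 31)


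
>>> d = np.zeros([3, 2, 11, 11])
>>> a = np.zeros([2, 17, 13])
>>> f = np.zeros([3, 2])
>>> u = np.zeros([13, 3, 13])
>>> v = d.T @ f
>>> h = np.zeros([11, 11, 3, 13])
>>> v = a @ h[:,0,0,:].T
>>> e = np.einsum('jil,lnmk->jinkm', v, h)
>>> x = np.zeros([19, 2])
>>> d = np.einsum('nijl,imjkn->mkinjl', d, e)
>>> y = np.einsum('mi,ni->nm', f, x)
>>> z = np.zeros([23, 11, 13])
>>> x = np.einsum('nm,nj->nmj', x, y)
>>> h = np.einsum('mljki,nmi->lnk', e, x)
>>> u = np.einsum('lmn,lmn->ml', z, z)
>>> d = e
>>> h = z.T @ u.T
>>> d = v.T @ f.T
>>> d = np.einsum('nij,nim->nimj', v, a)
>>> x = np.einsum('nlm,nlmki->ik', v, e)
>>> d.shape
(2, 17, 13, 11)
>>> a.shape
(2, 17, 13)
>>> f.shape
(3, 2)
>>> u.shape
(11, 23)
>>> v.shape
(2, 17, 11)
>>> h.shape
(13, 11, 11)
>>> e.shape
(2, 17, 11, 13, 3)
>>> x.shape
(3, 13)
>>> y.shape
(19, 3)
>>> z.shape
(23, 11, 13)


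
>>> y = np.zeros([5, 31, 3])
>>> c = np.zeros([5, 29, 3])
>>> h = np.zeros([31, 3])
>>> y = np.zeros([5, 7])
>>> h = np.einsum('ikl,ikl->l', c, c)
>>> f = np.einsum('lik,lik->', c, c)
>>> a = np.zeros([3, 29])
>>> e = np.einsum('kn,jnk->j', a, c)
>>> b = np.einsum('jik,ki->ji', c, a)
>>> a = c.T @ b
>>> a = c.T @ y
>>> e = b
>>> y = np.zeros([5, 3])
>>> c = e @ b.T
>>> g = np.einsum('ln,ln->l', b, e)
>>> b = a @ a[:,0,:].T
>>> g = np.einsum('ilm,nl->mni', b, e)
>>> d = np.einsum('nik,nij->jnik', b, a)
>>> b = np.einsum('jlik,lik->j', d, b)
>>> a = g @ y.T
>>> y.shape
(5, 3)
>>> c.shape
(5, 5)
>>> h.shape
(3,)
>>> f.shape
()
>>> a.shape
(3, 5, 5)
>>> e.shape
(5, 29)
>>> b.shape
(7,)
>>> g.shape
(3, 5, 3)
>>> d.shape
(7, 3, 29, 3)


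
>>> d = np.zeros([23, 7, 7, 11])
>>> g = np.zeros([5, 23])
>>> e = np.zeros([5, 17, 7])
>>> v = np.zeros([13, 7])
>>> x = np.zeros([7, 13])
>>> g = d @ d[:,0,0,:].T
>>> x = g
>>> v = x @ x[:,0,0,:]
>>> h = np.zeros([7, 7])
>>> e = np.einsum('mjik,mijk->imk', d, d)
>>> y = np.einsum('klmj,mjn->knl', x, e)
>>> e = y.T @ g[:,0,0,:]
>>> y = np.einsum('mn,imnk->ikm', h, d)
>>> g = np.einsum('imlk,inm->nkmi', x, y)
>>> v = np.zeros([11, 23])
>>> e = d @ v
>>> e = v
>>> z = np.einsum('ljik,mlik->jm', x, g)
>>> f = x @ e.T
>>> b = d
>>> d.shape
(23, 7, 7, 11)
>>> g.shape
(11, 23, 7, 23)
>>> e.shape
(11, 23)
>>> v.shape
(11, 23)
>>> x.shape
(23, 7, 7, 23)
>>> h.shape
(7, 7)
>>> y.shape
(23, 11, 7)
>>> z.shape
(7, 11)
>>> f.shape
(23, 7, 7, 11)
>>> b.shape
(23, 7, 7, 11)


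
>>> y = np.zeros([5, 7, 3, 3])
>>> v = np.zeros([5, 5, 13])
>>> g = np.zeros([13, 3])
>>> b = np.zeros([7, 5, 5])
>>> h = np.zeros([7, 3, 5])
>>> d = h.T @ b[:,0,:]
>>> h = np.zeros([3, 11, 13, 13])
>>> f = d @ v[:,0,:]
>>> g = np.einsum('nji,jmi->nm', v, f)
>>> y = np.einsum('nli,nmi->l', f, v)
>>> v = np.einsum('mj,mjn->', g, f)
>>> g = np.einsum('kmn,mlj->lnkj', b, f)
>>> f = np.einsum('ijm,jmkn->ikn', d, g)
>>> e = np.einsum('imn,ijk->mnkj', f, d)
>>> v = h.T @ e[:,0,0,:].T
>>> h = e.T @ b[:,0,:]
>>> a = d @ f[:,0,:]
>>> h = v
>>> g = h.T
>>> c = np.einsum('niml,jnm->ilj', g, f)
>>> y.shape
(3,)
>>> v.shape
(13, 13, 11, 7)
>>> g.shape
(7, 11, 13, 13)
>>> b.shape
(7, 5, 5)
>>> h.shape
(13, 13, 11, 7)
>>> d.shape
(5, 3, 5)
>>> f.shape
(5, 7, 13)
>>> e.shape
(7, 13, 5, 3)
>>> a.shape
(5, 3, 13)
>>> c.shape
(11, 13, 5)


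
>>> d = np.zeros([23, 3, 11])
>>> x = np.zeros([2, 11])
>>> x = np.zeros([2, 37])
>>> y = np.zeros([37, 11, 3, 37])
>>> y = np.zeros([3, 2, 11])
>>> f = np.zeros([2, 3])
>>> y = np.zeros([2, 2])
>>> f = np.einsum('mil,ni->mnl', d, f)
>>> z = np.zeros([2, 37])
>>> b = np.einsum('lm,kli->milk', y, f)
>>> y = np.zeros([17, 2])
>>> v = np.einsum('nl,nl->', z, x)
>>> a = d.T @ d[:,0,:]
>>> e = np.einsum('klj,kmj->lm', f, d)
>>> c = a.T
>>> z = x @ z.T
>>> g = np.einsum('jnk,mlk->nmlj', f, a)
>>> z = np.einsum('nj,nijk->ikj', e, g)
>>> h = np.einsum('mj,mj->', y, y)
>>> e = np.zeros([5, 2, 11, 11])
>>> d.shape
(23, 3, 11)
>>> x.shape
(2, 37)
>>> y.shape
(17, 2)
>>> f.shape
(23, 2, 11)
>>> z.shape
(11, 23, 3)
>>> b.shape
(2, 11, 2, 23)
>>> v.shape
()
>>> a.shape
(11, 3, 11)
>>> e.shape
(5, 2, 11, 11)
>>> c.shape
(11, 3, 11)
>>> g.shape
(2, 11, 3, 23)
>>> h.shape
()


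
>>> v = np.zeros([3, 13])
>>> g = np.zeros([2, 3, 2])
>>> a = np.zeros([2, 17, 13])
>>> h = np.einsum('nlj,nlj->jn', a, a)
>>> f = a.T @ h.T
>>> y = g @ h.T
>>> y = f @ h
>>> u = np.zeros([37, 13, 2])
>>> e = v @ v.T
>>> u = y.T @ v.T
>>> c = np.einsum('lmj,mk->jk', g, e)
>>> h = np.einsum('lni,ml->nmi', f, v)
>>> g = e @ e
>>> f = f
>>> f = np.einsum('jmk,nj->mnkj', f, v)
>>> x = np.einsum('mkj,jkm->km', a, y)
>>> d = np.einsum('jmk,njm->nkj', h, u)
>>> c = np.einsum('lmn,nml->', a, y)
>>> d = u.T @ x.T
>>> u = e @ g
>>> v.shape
(3, 13)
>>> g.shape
(3, 3)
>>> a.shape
(2, 17, 13)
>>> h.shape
(17, 3, 13)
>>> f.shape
(17, 3, 13, 13)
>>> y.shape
(13, 17, 2)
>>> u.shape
(3, 3)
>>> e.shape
(3, 3)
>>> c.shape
()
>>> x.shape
(17, 2)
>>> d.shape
(3, 17, 17)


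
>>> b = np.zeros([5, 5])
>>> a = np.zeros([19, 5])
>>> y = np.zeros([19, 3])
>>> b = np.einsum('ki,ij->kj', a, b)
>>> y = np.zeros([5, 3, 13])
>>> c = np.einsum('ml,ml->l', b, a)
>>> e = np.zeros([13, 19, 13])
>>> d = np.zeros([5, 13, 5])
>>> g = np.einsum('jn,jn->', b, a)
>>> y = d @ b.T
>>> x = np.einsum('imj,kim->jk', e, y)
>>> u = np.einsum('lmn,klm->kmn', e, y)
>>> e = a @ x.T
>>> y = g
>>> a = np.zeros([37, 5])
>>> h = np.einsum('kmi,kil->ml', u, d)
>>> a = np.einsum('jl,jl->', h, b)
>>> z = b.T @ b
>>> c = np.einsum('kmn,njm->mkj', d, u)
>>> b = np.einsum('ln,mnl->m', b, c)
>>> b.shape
(13,)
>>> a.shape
()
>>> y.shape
()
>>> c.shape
(13, 5, 19)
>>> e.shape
(19, 13)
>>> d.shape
(5, 13, 5)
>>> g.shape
()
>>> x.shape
(13, 5)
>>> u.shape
(5, 19, 13)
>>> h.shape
(19, 5)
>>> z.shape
(5, 5)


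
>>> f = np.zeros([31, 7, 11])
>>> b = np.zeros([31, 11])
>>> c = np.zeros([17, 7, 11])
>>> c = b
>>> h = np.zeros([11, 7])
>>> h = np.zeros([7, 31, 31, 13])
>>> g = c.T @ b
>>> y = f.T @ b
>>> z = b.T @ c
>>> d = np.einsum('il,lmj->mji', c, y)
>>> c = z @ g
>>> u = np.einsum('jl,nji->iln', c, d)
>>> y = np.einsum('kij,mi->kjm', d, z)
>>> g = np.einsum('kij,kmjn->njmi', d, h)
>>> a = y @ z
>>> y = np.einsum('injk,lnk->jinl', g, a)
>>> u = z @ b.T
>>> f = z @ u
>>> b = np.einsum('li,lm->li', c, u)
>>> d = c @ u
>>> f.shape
(11, 31)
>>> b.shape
(11, 11)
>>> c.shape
(11, 11)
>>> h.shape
(7, 31, 31, 13)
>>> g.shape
(13, 31, 31, 11)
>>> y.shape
(31, 13, 31, 7)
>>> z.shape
(11, 11)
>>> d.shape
(11, 31)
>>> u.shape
(11, 31)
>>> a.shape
(7, 31, 11)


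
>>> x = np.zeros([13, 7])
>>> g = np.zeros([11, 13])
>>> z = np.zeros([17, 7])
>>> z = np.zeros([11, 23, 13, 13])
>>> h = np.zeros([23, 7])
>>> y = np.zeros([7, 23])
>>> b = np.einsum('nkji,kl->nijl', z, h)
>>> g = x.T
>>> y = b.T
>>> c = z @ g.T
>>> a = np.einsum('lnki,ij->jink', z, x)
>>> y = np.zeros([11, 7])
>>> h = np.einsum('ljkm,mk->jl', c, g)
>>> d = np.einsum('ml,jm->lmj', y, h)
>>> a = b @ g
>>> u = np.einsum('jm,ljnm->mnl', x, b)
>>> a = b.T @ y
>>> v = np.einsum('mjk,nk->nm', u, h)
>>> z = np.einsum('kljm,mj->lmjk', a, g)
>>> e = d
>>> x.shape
(13, 7)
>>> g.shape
(7, 13)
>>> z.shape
(13, 7, 13, 7)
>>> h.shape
(23, 11)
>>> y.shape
(11, 7)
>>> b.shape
(11, 13, 13, 7)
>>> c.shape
(11, 23, 13, 7)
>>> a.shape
(7, 13, 13, 7)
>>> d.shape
(7, 11, 23)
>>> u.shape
(7, 13, 11)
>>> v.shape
(23, 7)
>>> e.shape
(7, 11, 23)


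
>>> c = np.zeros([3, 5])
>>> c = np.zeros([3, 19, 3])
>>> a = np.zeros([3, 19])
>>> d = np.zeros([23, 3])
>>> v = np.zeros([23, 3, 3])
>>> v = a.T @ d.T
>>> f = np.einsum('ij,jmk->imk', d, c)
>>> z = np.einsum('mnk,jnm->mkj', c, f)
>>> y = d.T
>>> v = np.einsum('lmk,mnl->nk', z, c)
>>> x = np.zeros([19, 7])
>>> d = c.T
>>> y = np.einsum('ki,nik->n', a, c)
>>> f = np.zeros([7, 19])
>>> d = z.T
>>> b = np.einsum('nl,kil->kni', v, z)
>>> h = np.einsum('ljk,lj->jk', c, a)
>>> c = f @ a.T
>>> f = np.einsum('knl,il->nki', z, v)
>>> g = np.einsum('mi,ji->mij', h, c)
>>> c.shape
(7, 3)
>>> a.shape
(3, 19)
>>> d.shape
(23, 3, 3)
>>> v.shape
(19, 23)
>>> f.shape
(3, 3, 19)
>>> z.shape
(3, 3, 23)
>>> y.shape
(3,)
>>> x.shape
(19, 7)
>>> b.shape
(3, 19, 3)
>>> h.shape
(19, 3)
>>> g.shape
(19, 3, 7)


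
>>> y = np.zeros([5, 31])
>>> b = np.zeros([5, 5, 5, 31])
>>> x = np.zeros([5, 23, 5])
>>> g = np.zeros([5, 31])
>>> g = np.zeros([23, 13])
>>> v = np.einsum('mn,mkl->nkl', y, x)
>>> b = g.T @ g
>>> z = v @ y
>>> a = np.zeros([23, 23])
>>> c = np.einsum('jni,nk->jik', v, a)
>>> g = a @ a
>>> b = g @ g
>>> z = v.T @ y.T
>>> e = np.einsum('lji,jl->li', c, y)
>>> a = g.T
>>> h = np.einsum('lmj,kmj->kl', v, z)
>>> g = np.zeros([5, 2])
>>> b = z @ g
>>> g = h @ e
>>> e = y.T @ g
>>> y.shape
(5, 31)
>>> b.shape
(5, 23, 2)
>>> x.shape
(5, 23, 5)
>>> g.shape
(5, 23)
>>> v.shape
(31, 23, 5)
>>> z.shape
(5, 23, 5)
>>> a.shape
(23, 23)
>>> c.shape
(31, 5, 23)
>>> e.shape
(31, 23)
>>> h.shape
(5, 31)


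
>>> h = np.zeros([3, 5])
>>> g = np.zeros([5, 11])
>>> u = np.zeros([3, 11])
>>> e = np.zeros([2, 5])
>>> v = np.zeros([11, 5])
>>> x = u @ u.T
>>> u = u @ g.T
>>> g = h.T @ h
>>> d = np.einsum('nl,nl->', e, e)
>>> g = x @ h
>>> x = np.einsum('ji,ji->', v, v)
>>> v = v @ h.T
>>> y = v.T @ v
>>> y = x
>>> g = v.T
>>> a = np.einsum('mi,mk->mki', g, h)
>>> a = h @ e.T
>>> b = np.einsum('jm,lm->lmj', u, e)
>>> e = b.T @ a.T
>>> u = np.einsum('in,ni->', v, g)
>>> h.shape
(3, 5)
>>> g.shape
(3, 11)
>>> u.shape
()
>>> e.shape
(3, 5, 3)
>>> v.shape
(11, 3)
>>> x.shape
()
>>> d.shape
()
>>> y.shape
()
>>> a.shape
(3, 2)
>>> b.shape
(2, 5, 3)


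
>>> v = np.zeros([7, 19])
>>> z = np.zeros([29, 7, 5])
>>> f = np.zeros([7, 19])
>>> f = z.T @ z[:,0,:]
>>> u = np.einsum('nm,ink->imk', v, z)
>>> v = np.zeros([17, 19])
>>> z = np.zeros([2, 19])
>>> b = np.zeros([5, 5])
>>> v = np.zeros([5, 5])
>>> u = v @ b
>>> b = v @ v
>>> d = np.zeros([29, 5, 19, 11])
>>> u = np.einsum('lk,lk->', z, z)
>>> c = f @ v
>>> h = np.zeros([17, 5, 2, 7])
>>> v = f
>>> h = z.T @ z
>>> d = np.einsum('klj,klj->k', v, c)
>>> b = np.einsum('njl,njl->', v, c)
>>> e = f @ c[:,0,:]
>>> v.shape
(5, 7, 5)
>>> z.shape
(2, 19)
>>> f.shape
(5, 7, 5)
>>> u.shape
()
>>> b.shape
()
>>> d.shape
(5,)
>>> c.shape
(5, 7, 5)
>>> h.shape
(19, 19)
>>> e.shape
(5, 7, 5)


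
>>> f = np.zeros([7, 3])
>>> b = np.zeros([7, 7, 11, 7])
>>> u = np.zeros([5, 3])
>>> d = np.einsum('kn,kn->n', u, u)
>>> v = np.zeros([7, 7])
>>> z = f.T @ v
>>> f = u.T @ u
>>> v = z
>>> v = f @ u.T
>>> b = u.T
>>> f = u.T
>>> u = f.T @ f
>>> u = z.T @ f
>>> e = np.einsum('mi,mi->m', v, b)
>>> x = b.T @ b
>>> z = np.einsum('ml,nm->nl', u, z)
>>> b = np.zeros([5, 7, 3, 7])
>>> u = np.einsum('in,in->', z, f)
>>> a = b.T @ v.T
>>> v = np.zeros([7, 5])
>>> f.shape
(3, 5)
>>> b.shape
(5, 7, 3, 7)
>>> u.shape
()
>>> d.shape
(3,)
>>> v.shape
(7, 5)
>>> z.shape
(3, 5)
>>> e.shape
(3,)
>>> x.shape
(5, 5)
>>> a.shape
(7, 3, 7, 3)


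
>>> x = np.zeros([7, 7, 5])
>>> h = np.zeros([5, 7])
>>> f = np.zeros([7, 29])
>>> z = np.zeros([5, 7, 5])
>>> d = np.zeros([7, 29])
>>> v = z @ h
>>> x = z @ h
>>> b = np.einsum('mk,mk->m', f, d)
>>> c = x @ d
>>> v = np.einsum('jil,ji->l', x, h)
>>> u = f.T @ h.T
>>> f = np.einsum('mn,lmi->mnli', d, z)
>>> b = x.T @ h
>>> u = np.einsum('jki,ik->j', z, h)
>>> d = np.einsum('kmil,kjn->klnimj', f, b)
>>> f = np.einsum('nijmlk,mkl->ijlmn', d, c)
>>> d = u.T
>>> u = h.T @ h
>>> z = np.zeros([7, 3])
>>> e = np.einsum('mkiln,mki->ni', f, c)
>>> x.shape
(5, 7, 7)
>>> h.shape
(5, 7)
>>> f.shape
(5, 7, 29, 5, 7)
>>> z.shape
(7, 3)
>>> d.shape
(5,)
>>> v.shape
(7,)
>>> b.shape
(7, 7, 7)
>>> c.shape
(5, 7, 29)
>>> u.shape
(7, 7)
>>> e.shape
(7, 29)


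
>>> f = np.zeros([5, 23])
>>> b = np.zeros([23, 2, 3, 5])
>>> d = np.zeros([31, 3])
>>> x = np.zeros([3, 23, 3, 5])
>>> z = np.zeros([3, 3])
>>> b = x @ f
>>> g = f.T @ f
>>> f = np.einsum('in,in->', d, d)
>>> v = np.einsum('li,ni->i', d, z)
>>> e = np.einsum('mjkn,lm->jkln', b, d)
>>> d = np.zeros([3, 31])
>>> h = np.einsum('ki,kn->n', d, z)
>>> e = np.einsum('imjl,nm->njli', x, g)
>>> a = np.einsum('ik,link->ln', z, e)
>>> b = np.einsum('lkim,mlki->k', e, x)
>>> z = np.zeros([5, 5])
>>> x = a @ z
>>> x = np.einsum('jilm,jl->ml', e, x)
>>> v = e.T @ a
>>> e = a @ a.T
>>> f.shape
()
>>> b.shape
(3,)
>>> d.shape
(3, 31)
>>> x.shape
(3, 5)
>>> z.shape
(5, 5)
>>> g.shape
(23, 23)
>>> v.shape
(3, 5, 3, 5)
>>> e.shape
(23, 23)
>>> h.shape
(3,)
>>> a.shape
(23, 5)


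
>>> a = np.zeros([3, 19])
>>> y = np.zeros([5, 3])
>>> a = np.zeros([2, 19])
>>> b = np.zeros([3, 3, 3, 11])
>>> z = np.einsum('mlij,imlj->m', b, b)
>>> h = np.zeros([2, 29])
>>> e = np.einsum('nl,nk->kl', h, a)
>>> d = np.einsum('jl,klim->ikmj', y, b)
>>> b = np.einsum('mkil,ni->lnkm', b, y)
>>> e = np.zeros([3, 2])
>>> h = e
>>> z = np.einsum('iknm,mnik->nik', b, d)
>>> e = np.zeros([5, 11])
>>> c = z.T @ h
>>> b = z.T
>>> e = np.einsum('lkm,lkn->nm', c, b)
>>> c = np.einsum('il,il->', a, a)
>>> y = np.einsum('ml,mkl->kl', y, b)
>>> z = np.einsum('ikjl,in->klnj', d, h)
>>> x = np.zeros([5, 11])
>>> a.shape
(2, 19)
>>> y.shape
(11, 3)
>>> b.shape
(5, 11, 3)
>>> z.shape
(3, 5, 2, 11)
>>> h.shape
(3, 2)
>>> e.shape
(3, 2)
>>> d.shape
(3, 3, 11, 5)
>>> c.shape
()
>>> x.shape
(5, 11)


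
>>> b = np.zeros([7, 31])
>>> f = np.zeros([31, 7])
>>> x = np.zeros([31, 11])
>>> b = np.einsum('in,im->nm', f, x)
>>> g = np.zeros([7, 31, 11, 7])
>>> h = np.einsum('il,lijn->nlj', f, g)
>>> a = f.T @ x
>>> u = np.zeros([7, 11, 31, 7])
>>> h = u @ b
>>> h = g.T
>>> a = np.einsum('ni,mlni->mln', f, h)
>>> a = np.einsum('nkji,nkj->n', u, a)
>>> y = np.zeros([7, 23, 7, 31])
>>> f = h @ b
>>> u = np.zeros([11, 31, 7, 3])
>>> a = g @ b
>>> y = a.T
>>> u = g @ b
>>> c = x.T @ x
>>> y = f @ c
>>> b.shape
(7, 11)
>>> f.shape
(7, 11, 31, 11)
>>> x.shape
(31, 11)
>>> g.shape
(7, 31, 11, 7)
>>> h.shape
(7, 11, 31, 7)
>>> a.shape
(7, 31, 11, 11)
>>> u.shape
(7, 31, 11, 11)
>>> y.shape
(7, 11, 31, 11)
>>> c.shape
(11, 11)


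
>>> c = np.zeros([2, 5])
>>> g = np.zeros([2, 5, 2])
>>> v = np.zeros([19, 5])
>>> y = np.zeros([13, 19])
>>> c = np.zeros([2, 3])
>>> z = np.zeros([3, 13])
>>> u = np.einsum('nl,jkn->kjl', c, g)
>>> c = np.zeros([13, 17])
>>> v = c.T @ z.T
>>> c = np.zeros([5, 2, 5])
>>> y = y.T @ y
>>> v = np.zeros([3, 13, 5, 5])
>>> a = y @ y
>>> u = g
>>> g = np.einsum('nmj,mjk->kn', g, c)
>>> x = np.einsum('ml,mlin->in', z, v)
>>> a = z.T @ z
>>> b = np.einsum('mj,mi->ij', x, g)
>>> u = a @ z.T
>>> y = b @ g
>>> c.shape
(5, 2, 5)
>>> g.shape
(5, 2)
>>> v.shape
(3, 13, 5, 5)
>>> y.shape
(2, 2)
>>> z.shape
(3, 13)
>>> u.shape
(13, 3)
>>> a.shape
(13, 13)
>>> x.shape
(5, 5)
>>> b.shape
(2, 5)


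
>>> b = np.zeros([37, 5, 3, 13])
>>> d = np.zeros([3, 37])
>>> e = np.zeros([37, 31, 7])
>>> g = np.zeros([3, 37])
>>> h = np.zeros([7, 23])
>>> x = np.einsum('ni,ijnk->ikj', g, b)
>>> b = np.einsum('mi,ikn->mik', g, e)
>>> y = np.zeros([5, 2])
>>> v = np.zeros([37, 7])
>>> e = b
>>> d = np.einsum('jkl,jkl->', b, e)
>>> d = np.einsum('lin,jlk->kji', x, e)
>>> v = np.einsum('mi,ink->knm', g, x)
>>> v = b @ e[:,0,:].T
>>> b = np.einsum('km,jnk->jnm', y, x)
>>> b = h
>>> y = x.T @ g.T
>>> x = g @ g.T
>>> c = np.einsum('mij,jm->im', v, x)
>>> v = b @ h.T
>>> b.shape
(7, 23)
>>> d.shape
(31, 3, 13)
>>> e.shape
(3, 37, 31)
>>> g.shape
(3, 37)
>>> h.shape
(7, 23)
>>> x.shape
(3, 3)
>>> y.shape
(5, 13, 3)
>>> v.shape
(7, 7)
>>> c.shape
(37, 3)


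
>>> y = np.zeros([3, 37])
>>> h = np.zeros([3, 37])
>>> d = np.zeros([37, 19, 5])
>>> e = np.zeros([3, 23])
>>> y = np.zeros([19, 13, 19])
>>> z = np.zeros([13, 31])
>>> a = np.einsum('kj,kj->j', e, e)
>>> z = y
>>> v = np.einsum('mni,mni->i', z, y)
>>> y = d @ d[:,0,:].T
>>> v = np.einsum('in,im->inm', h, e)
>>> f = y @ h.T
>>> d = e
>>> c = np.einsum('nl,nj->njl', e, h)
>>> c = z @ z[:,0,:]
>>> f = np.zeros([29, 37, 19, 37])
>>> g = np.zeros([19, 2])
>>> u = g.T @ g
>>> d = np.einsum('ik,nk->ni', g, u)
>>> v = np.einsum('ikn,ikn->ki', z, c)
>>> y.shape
(37, 19, 37)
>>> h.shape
(3, 37)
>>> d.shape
(2, 19)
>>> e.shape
(3, 23)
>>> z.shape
(19, 13, 19)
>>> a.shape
(23,)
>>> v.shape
(13, 19)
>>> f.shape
(29, 37, 19, 37)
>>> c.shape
(19, 13, 19)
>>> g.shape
(19, 2)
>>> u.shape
(2, 2)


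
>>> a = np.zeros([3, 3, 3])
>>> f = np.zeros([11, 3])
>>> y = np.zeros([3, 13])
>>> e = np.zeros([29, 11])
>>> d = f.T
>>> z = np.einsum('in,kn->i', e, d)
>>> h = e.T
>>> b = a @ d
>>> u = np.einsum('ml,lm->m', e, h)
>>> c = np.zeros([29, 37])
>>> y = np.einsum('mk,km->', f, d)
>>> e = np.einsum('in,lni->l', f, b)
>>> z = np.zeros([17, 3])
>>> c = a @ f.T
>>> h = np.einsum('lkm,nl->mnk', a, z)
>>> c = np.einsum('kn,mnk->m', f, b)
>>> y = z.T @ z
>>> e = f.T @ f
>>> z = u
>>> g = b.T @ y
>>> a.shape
(3, 3, 3)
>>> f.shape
(11, 3)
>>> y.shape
(3, 3)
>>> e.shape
(3, 3)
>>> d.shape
(3, 11)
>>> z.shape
(29,)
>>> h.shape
(3, 17, 3)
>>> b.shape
(3, 3, 11)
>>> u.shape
(29,)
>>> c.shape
(3,)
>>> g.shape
(11, 3, 3)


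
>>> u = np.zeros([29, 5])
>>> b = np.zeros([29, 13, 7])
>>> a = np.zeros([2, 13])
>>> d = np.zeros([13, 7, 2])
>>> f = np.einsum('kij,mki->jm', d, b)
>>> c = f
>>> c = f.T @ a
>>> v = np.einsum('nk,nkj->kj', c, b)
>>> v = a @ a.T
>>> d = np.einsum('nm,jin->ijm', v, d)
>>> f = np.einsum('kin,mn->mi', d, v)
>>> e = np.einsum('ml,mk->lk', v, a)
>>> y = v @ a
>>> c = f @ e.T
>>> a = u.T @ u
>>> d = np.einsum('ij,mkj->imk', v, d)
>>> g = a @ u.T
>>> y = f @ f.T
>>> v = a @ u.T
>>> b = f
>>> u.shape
(29, 5)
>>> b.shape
(2, 13)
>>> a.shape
(5, 5)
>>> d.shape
(2, 7, 13)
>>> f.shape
(2, 13)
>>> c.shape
(2, 2)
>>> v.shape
(5, 29)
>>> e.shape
(2, 13)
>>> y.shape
(2, 2)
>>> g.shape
(5, 29)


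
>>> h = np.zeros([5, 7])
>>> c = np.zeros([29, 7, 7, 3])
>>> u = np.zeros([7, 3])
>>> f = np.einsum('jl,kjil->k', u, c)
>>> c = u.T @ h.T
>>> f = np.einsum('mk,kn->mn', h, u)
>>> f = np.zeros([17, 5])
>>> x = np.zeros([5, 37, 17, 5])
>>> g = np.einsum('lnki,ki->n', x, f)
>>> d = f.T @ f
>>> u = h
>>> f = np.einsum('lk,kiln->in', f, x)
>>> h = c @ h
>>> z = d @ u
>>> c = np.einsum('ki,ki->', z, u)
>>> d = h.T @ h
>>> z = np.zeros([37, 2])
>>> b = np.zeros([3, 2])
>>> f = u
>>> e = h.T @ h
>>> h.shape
(3, 7)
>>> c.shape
()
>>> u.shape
(5, 7)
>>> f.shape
(5, 7)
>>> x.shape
(5, 37, 17, 5)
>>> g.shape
(37,)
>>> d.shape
(7, 7)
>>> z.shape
(37, 2)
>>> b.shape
(3, 2)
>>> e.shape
(7, 7)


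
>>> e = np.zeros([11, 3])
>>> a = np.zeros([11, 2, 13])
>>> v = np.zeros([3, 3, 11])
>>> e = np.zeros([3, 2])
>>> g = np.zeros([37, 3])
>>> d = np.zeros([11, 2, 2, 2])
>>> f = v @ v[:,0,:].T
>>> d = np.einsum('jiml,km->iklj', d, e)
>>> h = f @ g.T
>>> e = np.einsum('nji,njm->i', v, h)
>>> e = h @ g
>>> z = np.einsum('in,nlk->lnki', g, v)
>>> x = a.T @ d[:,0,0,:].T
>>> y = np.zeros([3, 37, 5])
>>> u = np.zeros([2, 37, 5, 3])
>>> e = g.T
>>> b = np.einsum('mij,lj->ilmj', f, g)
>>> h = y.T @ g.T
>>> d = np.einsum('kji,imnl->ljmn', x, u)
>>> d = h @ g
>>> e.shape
(3, 37)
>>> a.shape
(11, 2, 13)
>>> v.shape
(3, 3, 11)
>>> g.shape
(37, 3)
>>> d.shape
(5, 37, 3)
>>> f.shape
(3, 3, 3)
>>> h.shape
(5, 37, 37)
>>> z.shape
(3, 3, 11, 37)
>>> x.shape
(13, 2, 2)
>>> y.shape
(3, 37, 5)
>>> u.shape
(2, 37, 5, 3)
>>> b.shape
(3, 37, 3, 3)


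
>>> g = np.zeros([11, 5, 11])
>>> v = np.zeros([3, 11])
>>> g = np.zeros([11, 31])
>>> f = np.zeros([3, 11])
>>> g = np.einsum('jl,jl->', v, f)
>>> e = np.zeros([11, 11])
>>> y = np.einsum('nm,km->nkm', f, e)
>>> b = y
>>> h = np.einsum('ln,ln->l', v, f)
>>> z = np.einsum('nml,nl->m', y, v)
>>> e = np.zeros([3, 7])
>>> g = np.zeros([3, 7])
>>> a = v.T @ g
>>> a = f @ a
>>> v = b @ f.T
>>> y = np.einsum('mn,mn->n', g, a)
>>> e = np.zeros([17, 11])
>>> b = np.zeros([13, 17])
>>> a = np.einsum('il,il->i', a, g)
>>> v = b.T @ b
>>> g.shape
(3, 7)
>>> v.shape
(17, 17)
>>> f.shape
(3, 11)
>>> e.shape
(17, 11)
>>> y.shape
(7,)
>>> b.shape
(13, 17)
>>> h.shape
(3,)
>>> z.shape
(11,)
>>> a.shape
(3,)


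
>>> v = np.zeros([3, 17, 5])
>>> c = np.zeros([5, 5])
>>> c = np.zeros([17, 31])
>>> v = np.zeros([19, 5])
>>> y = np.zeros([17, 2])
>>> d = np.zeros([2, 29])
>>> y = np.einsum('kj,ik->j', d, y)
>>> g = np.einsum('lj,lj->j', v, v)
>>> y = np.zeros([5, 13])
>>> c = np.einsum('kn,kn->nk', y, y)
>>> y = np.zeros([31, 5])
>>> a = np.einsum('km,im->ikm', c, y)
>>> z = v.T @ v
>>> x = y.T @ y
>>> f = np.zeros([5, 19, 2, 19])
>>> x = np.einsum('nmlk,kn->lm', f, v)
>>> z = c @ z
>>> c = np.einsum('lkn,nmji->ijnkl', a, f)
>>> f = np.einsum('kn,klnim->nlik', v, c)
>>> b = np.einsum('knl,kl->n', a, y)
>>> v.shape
(19, 5)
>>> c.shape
(19, 2, 5, 13, 31)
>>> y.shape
(31, 5)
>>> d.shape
(2, 29)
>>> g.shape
(5,)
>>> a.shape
(31, 13, 5)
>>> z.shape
(13, 5)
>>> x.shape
(2, 19)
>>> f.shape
(5, 2, 13, 19)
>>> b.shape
(13,)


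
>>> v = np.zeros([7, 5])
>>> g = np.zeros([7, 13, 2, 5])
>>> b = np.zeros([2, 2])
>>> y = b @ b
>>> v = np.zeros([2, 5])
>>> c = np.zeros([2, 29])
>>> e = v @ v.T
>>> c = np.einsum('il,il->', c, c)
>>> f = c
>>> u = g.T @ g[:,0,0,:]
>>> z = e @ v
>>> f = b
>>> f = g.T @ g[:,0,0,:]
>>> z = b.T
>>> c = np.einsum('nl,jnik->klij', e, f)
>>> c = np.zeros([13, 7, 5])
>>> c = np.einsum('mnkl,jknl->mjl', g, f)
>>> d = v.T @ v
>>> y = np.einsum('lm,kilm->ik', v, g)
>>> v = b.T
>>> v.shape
(2, 2)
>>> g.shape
(7, 13, 2, 5)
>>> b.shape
(2, 2)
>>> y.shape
(13, 7)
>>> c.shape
(7, 5, 5)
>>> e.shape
(2, 2)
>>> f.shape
(5, 2, 13, 5)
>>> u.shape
(5, 2, 13, 5)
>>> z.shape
(2, 2)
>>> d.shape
(5, 5)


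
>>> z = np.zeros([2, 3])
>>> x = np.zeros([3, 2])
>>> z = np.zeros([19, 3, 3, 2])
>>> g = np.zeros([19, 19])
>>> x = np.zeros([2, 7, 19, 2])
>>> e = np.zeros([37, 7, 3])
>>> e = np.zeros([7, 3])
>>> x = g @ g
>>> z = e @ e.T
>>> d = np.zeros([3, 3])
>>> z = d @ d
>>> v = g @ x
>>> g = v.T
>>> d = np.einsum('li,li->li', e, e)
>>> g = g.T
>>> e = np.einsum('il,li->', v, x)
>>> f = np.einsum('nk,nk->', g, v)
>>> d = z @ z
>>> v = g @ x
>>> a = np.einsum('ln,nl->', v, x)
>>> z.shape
(3, 3)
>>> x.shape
(19, 19)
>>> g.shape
(19, 19)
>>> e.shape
()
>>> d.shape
(3, 3)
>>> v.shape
(19, 19)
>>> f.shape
()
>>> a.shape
()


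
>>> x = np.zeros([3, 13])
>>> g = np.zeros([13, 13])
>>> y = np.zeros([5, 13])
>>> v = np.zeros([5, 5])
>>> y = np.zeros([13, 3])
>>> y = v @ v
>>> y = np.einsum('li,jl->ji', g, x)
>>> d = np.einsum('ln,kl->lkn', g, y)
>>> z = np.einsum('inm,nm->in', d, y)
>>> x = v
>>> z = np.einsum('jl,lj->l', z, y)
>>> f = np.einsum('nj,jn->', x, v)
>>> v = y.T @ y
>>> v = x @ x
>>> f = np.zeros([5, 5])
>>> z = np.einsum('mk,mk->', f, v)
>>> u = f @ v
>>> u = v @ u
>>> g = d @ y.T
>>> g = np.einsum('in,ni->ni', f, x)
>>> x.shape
(5, 5)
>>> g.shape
(5, 5)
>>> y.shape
(3, 13)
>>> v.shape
(5, 5)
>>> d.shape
(13, 3, 13)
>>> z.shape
()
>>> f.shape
(5, 5)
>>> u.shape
(5, 5)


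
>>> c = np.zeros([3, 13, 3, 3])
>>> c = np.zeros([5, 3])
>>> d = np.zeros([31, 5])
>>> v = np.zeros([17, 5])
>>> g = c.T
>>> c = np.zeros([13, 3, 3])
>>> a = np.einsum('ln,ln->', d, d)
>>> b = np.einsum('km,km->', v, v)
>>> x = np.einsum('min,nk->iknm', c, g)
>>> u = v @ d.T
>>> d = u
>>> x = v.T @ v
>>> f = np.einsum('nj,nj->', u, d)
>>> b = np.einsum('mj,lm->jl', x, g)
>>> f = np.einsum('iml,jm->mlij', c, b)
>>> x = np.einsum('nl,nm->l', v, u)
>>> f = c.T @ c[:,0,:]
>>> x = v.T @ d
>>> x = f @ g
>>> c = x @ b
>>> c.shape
(3, 3, 3)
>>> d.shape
(17, 31)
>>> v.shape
(17, 5)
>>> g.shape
(3, 5)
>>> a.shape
()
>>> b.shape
(5, 3)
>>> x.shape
(3, 3, 5)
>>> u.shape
(17, 31)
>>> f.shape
(3, 3, 3)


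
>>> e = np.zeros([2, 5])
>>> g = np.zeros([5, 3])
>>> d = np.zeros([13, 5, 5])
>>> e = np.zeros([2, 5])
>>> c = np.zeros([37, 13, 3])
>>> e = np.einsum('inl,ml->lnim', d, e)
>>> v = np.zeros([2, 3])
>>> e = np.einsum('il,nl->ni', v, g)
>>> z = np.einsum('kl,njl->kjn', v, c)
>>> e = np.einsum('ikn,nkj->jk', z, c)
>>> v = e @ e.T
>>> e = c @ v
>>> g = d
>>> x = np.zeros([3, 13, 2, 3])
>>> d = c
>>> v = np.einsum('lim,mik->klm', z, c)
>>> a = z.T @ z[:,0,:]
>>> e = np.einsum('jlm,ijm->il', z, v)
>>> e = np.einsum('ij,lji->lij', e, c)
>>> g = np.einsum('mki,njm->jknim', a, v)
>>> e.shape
(37, 3, 13)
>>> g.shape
(2, 13, 3, 37, 37)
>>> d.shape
(37, 13, 3)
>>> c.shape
(37, 13, 3)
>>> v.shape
(3, 2, 37)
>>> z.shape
(2, 13, 37)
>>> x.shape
(3, 13, 2, 3)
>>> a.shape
(37, 13, 37)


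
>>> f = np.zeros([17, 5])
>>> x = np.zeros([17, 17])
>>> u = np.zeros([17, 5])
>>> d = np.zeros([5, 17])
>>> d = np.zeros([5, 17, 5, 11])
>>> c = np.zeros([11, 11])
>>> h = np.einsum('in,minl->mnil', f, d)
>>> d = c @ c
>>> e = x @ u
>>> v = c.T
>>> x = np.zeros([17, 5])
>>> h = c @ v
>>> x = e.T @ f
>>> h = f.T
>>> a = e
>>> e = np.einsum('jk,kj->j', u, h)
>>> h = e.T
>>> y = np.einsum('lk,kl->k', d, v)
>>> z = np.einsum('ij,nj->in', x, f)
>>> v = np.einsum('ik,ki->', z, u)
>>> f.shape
(17, 5)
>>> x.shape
(5, 5)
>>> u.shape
(17, 5)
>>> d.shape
(11, 11)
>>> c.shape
(11, 11)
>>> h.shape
(17,)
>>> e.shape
(17,)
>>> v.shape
()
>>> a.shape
(17, 5)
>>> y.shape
(11,)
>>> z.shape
(5, 17)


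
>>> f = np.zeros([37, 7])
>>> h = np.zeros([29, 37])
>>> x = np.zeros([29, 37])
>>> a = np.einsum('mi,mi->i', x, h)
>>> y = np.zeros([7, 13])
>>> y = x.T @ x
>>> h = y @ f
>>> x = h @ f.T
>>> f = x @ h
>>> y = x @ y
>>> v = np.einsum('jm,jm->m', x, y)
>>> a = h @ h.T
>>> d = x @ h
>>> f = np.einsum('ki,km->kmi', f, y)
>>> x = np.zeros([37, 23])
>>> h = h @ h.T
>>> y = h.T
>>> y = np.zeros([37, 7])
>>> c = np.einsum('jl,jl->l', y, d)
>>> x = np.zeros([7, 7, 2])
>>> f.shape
(37, 37, 7)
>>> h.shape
(37, 37)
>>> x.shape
(7, 7, 2)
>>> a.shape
(37, 37)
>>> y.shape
(37, 7)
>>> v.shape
(37,)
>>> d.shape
(37, 7)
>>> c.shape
(7,)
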